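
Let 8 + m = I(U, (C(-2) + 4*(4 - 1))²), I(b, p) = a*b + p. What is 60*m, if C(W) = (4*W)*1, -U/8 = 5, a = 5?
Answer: -11520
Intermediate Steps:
U = -40 (U = -8*5 = -40)
C(W) = 4*W
I(b, p) = p + 5*b (I(b, p) = 5*b + p = p + 5*b)
m = -192 (m = -8 + ((4*(-2) + 4*(4 - 1))² + 5*(-40)) = -8 + ((-8 + 4*3)² - 200) = -8 + ((-8 + 12)² - 200) = -8 + (4² - 200) = -8 + (16 - 200) = -8 - 184 = -192)
60*m = 60*(-192) = -11520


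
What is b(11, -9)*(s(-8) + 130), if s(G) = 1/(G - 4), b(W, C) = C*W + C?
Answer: -14031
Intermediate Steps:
b(W, C) = C + C*W
s(G) = 1/(-4 + G)
b(11, -9)*(s(-8) + 130) = (-9*(1 + 11))*(1/(-4 - 8) + 130) = (-9*12)*(1/(-12) + 130) = -108*(-1/12 + 130) = -108*1559/12 = -14031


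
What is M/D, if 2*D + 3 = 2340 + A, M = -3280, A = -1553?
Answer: -410/49 ≈ -8.3673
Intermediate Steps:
D = 392 (D = -3/2 + (2340 - 1553)/2 = -3/2 + (½)*787 = -3/2 + 787/2 = 392)
M/D = -3280/392 = -3280*1/392 = -410/49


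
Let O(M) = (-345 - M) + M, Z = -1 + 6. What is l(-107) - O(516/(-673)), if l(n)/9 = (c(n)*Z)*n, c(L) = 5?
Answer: -23730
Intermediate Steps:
Z = 5
O(M) = -345
l(n) = 225*n (l(n) = 9*((5*5)*n) = 9*(25*n) = 225*n)
l(-107) - O(516/(-673)) = 225*(-107) - 1*(-345) = -24075 + 345 = -23730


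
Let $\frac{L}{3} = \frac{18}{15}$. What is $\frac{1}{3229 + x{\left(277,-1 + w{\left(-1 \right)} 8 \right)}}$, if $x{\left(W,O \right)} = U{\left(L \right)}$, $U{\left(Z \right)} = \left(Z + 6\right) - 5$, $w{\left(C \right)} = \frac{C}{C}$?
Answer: $\frac{5}{16168} \approx 0.00030925$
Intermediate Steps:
$L = \frac{18}{5}$ ($L = 3 \cdot \frac{18}{15} = 3 \cdot 18 \cdot \frac{1}{15} = 3 \cdot \frac{6}{5} = \frac{18}{5} \approx 3.6$)
$w{\left(C \right)} = 1$
$U{\left(Z \right)} = 1 + Z$ ($U{\left(Z \right)} = \left(6 + Z\right) - 5 = 1 + Z$)
$x{\left(W,O \right)} = \frac{23}{5}$ ($x{\left(W,O \right)} = 1 + \frac{18}{5} = \frac{23}{5}$)
$\frac{1}{3229 + x{\left(277,-1 + w{\left(-1 \right)} 8 \right)}} = \frac{1}{3229 + \frac{23}{5}} = \frac{1}{\frac{16168}{5}} = \frac{5}{16168}$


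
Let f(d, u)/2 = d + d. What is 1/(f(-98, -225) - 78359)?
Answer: -1/78751 ≈ -1.2698e-5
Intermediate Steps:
f(d, u) = 4*d (f(d, u) = 2*(d + d) = 2*(2*d) = 4*d)
1/(f(-98, -225) - 78359) = 1/(4*(-98) - 78359) = 1/(-392 - 78359) = 1/(-78751) = -1/78751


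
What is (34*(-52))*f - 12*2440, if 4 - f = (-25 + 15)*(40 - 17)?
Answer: -442992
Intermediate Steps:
f = 234 (f = 4 - (-25 + 15)*(40 - 17) = 4 - (-10)*23 = 4 - 1*(-230) = 4 + 230 = 234)
(34*(-52))*f - 12*2440 = (34*(-52))*234 - 12*2440 = -1768*234 - 1*29280 = -413712 - 29280 = -442992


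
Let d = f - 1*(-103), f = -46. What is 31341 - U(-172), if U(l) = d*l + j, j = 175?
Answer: 40970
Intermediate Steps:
d = 57 (d = -46 - 1*(-103) = -46 + 103 = 57)
U(l) = 175 + 57*l (U(l) = 57*l + 175 = 175 + 57*l)
31341 - U(-172) = 31341 - (175 + 57*(-172)) = 31341 - (175 - 9804) = 31341 - 1*(-9629) = 31341 + 9629 = 40970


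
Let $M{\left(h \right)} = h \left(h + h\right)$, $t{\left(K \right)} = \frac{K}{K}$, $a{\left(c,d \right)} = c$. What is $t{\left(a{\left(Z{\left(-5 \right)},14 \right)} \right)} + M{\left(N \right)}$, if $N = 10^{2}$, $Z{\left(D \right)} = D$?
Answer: $20001$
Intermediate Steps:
$t{\left(K \right)} = 1$
$N = 100$
$M{\left(h \right)} = 2 h^{2}$ ($M{\left(h \right)} = h 2 h = 2 h^{2}$)
$t{\left(a{\left(Z{\left(-5 \right)},14 \right)} \right)} + M{\left(N \right)} = 1 + 2 \cdot 100^{2} = 1 + 2 \cdot 10000 = 1 + 20000 = 20001$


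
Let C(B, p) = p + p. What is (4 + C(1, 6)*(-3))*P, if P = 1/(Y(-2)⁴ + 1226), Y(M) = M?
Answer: -16/621 ≈ -0.025765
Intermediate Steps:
C(B, p) = 2*p
P = 1/1242 (P = 1/((-2)⁴ + 1226) = 1/(16 + 1226) = 1/1242 ≈ 0.00080515)
(4 + C(1, 6)*(-3))*P = (4 + (2*6)*(-3))*(1/1242) = (4 + 12*(-3))*(1/1242) = (4 - 36)*(1/1242) = -32*1/1242 = -16/621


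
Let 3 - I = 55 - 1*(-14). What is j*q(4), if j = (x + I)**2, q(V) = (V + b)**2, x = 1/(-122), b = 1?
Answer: 1621270225/14884 ≈ 1.0893e+5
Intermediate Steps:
I = -66 (I = 3 - (55 - 1*(-14)) = 3 - (55 + 14) = 3 - 1*69 = 3 - 69 = -66)
x = -1/122 ≈ -0.0081967
q(V) = (1 + V)**2 (q(V) = (V + 1)**2 = (1 + V)**2)
j = 64850809/14884 (j = (-1/122 - 66)**2 = (-8053/122)**2 = 64850809/14884 ≈ 4357.1)
j*q(4) = 64850809*(1 + 4)**2/14884 = (64850809/14884)*5**2 = (64850809/14884)*25 = 1621270225/14884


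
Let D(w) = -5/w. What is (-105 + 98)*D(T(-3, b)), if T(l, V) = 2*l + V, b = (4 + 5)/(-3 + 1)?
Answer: -10/3 ≈ -3.3333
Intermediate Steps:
b = -9/2 (b = 9/(-2) = 9*(-½) = -9/2 ≈ -4.5000)
T(l, V) = V + 2*l
(-105 + 98)*D(T(-3, b)) = (-105 + 98)*(-5/(-9/2 + 2*(-3))) = -(-35)/(-9/2 - 6) = -(-35)/(-21/2) = -(-35)*(-2)/21 = -7*10/21 = -10/3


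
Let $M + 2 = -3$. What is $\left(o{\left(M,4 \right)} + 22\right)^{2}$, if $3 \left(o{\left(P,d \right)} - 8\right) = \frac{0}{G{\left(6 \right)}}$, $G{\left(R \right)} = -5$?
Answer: $900$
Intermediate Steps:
$M = -5$ ($M = -2 - 3 = -5$)
$o{\left(P,d \right)} = 8$ ($o{\left(P,d \right)} = 8 + \frac{0 \frac{1}{-5}}{3} = 8 + \frac{0 \left(- \frac{1}{5}\right)}{3} = 8 + \frac{1}{3} \cdot 0 = 8 + 0 = 8$)
$\left(o{\left(M,4 \right)} + 22\right)^{2} = \left(8 + 22\right)^{2} = 30^{2} = 900$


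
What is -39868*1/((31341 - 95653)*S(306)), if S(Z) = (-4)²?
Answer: 9967/257248 ≈ 0.038745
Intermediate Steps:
S(Z) = 16
-39868*1/((31341 - 95653)*S(306)) = -39868*1/(16*(31341 - 95653)) = -39868/(16/(1/(-64312))) = -39868/(16/(-1/64312)) = -39868/(16*(-64312)) = -39868/(-1028992) = -39868*(-1/1028992) = 9967/257248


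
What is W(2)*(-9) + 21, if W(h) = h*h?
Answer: -15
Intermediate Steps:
W(h) = h²
W(2)*(-9) + 21 = 2²*(-9) + 21 = 4*(-9) + 21 = -36 + 21 = -15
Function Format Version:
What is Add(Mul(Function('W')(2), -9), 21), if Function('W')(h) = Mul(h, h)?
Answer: -15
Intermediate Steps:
Function('W')(h) = Pow(h, 2)
Add(Mul(Function('W')(2), -9), 21) = Add(Mul(Pow(2, 2), -9), 21) = Add(Mul(4, -9), 21) = Add(-36, 21) = -15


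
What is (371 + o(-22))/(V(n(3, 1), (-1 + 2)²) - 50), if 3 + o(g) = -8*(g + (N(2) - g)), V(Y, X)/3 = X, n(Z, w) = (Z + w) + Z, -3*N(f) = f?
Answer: -1120/141 ≈ -7.9433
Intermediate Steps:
N(f) = -f/3
n(Z, w) = w + 2*Z
V(Y, X) = 3*X
o(g) = 7/3 (o(g) = -3 - 8*(g + (-⅓*2 - g)) = -3 - 8*(g + (-⅔ - g)) = -3 - 8*(-⅔) = -3 + 16/3 = 7/3)
(371 + o(-22))/(V(n(3, 1), (-1 + 2)²) - 50) = (371 + 7/3)/(3*(-1 + 2)² - 50) = 1120/(3*(3*1² - 50)) = 1120/(3*(3*1 - 50)) = 1120/(3*(3 - 50)) = (1120/3)/(-47) = (1120/3)*(-1/47) = -1120/141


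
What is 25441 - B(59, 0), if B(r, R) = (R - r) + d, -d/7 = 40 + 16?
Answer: 25892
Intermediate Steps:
d = -392 (d = -7*(40 + 16) = -7*56 = -392)
B(r, R) = -392 + R - r (B(r, R) = (R - r) - 392 = -392 + R - r)
25441 - B(59, 0) = 25441 - (-392 + 0 - 1*59) = 25441 - (-392 + 0 - 59) = 25441 - 1*(-451) = 25441 + 451 = 25892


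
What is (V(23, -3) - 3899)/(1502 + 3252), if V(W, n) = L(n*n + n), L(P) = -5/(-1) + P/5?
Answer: -9732/11885 ≈ -0.81885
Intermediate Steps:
L(P) = 5 + P/5 (L(P) = -5*(-1) + P*(⅕) = 5 + P/5)
V(W, n) = 5 + n/5 + n²/5 (V(W, n) = 5 + (n*n + n)/5 = 5 + (n² + n)/5 = 5 + (n + n²)/5 = 5 + (n/5 + n²/5) = 5 + n/5 + n²/5)
(V(23, -3) - 3899)/(1502 + 3252) = ((5 + (⅕)*(-3)*(1 - 3)) - 3899)/(1502 + 3252) = ((5 + (⅕)*(-3)*(-2)) - 3899)/4754 = ((5 + 6/5) - 3899)*(1/4754) = (31/5 - 3899)*(1/4754) = -19464/5*1/4754 = -9732/11885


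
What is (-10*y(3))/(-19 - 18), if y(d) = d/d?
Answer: 10/37 ≈ 0.27027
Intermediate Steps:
y(d) = 1
(-10*y(3))/(-19 - 18) = (-10*1)/(-19 - 18) = -10/(-37) = -10*(-1/37) = 10/37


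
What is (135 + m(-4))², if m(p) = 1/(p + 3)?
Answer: 17956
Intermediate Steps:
m(p) = 1/(3 + p)
(135 + m(-4))² = (135 + 1/(3 - 4))² = (135 + 1/(-1))² = (135 - 1)² = 134² = 17956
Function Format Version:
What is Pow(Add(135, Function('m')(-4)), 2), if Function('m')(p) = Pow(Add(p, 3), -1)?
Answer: 17956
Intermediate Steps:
Function('m')(p) = Pow(Add(3, p), -1)
Pow(Add(135, Function('m')(-4)), 2) = Pow(Add(135, Pow(Add(3, -4), -1)), 2) = Pow(Add(135, Pow(-1, -1)), 2) = Pow(Add(135, -1), 2) = Pow(134, 2) = 17956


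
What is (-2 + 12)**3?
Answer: 1000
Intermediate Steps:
(-2 + 12)**3 = 10**3 = 1000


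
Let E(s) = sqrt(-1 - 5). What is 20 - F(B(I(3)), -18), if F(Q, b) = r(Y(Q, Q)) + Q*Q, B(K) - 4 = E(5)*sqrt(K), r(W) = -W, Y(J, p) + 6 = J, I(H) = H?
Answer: 20 - 21*I*sqrt(2) ≈ 20.0 - 29.698*I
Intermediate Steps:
Y(J, p) = -6 + J
E(s) = I*sqrt(6) (E(s) = sqrt(-6) = I*sqrt(6))
B(K) = 4 + I*sqrt(6)*sqrt(K) (B(K) = 4 + (I*sqrt(6))*sqrt(K) = 4 + I*sqrt(6)*sqrt(K))
F(Q, b) = 6 + Q**2 - Q (F(Q, b) = -(-6 + Q) + Q*Q = (6 - Q) + Q**2 = 6 + Q**2 - Q)
20 - F(B(I(3)), -18) = 20 - (6 + (4 + I*sqrt(6)*sqrt(3))**2 - (4 + I*sqrt(6)*sqrt(3))) = 20 - (6 + (4 + 3*I*sqrt(2))**2 - (4 + 3*I*sqrt(2))) = 20 - (6 + (4 + 3*I*sqrt(2))**2 + (-4 - 3*I*sqrt(2))) = 20 - (2 + (4 + 3*I*sqrt(2))**2 - 3*I*sqrt(2)) = 20 + (-2 - (4 + 3*I*sqrt(2))**2 + 3*I*sqrt(2)) = 18 - (4 + 3*I*sqrt(2))**2 + 3*I*sqrt(2)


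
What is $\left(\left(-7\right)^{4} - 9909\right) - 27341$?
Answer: $-34849$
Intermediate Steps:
$\left(\left(-7\right)^{4} - 9909\right) - 27341 = \left(2401 - 9909\right) - 27341 = -7508 - 27341 = -34849$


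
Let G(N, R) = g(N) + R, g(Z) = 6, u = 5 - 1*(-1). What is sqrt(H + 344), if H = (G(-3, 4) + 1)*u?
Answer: sqrt(410) ≈ 20.248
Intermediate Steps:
u = 6 (u = 5 + 1 = 6)
G(N, R) = 6 + R
H = 66 (H = ((6 + 4) + 1)*6 = (10 + 1)*6 = 11*6 = 66)
sqrt(H + 344) = sqrt(66 + 344) = sqrt(410)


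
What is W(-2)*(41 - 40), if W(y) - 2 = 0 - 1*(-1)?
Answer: 3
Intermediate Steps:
W(y) = 3 (W(y) = 2 + (0 - 1*(-1)) = 2 + (0 + 1) = 2 + 1 = 3)
W(-2)*(41 - 40) = 3*(41 - 40) = 3*1 = 3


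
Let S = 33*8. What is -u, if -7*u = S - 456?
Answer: -192/7 ≈ -27.429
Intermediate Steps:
S = 264
u = 192/7 (u = -(264 - 456)/7 = -1/7*(-192) = 192/7 ≈ 27.429)
-u = -1*192/7 = -192/7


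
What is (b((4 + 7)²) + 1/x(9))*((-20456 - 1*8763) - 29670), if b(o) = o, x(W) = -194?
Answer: -1382301497/194 ≈ -7.1253e+6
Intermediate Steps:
(b((4 + 7)²) + 1/x(9))*((-20456 - 1*8763) - 29670) = ((4 + 7)² + 1/(-194))*((-20456 - 1*8763) - 29670) = (11² - 1/194)*((-20456 - 8763) - 29670) = (121 - 1/194)*(-29219 - 29670) = (23473/194)*(-58889) = -1382301497/194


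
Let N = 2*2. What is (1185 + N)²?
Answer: 1413721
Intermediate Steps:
N = 4
(1185 + N)² = (1185 + 4)² = 1189² = 1413721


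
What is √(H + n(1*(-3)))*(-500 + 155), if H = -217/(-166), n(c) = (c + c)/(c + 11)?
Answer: -345*√15355/166 ≈ -257.53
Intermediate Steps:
n(c) = 2*c/(11 + c) (n(c) = (2*c)/(11 + c) = 2*c/(11 + c))
H = 217/166 (H = -217*(-1/166) = 217/166 ≈ 1.3072)
√(H + n(1*(-3)))*(-500 + 155) = √(217/166 + 2*(1*(-3))/(11 + 1*(-3)))*(-500 + 155) = √(217/166 + 2*(-3)/(11 - 3))*(-345) = √(217/166 + 2*(-3)/8)*(-345) = √(217/166 + 2*(-3)*(⅛))*(-345) = √(217/166 - ¾)*(-345) = √(185/332)*(-345) = (√15355/166)*(-345) = -345*√15355/166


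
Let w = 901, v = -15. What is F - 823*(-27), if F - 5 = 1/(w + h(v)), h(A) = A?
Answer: 19692237/886 ≈ 22226.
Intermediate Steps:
F = 4431/886 (F = 5 + 1/(901 - 15) = 5 + 1/886 = 4431/886 ≈ 5.0011)
F - 823*(-27) = 4431/886 - 823*(-27) = 4431/886 + 22221 = 19692237/886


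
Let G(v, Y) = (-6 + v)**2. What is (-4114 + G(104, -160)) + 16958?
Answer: 22448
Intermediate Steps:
(-4114 + G(104, -160)) + 16958 = (-4114 + (-6 + 104)**2) + 16958 = (-4114 + 98**2) + 16958 = (-4114 + 9604) + 16958 = 5490 + 16958 = 22448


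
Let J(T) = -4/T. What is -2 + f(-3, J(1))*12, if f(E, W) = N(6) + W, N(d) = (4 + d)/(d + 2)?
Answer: -35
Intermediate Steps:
N(d) = (4 + d)/(2 + d)
f(E, W) = 5/4 + W (f(E, W) = (4 + 6)/(2 + 6) + W = 10/8 + W = (⅛)*10 + W = 5/4 + W)
-2 + f(-3, J(1))*12 = -2 + (5/4 - 4/1)*12 = -2 + (5/4 - 4*1)*12 = -2 + (5/4 - 4)*12 = -2 - 11/4*12 = -2 - 33 = -35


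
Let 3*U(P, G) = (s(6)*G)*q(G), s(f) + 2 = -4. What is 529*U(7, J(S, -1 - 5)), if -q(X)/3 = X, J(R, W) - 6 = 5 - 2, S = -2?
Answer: 257094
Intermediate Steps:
s(f) = -6 (s(f) = -2 - 4 = -6)
J(R, W) = 9 (J(R, W) = 6 + (5 - 2) = 6 + 3 = 9)
q(X) = -3*X
U(P, G) = 6*G² (U(P, G) = ((-6*G)*(-3*G))/3 = (18*G²)/3 = 6*G²)
529*U(7, J(S, -1 - 5)) = 529*(6*9²) = 529*(6*81) = 529*486 = 257094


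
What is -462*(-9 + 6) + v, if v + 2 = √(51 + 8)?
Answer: 1384 + √59 ≈ 1391.7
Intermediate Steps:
v = -2 + √59 (v = -2 + √(51 + 8) = -2 + √59 ≈ 5.6811)
-462*(-9 + 6) + v = -462*(-9 + 6) + (-2 + √59) = -462*(-3) + (-2 + √59) = -154*(-9) + (-2 + √59) = 1386 + (-2 + √59) = 1384 + √59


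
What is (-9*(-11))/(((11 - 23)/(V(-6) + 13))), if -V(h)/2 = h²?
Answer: 1947/4 ≈ 486.75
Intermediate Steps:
V(h) = -2*h²
(-9*(-11))/(((11 - 23)/(V(-6) + 13))) = (-9*(-11))/(((11 - 23)/(-2*(-6)² + 13))) = 99/((-12/(-2*36 + 13))) = 99/((-12/(-72 + 13))) = 99/((-12/(-59))) = 99/((-12*(-1/59))) = 99/(12/59) = 99*(59/12) = 1947/4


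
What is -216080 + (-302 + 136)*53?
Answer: -224878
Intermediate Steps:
-216080 + (-302 + 136)*53 = -216080 - 166*53 = -216080 - 8798 = -224878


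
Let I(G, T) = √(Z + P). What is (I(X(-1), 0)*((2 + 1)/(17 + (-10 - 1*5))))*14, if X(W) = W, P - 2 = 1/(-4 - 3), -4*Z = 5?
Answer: 3*√119/2 ≈ 16.363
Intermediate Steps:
Z = -5/4 (Z = -¼*5 = -5/4 ≈ -1.2500)
P = 13/7 (P = 2 + 1/(-4 - 3) = 2 + 1/(-7) = 2 - ⅐ = 13/7 ≈ 1.8571)
I(G, T) = √119/14 (I(G, T) = √(-5/4 + 13/7) = √(17/28) = √119/14)
(I(X(-1), 0)*((2 + 1)/(17 + (-10 - 1*5))))*14 = ((√119/14)*((2 + 1)/(17 + (-10 - 1*5))))*14 = ((√119/14)*(3/(17 + (-10 - 5))))*14 = ((√119/14)*(3/(17 - 15)))*14 = ((√119/14)*(3/2))*14 = (3*√119/28)*14 = 3*√119/2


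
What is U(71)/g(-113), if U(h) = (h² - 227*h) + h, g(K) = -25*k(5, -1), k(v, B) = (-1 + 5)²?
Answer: 2201/80 ≈ 27.513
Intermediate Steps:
k(v, B) = 16 (k(v, B) = 4² = 16)
g(K) = -400 (g(K) = -25*16 = -400)
U(h) = h² - 226*h
U(71)/g(-113) = (71*(-226 + 71))/(-400) = (71*(-155))*(-1/400) = -11005*(-1/400) = 2201/80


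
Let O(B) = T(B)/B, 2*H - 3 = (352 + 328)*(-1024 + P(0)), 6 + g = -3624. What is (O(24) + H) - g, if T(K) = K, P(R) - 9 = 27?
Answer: -664575/2 ≈ -3.3229e+5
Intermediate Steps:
g = -3630 (g = -6 - 3624 = -3630)
P(R) = 36 (P(R) = 9 + 27 = 36)
H = -671837/2 (H = 3/2 + ((352 + 328)*(-1024 + 36))/2 = 3/2 + (680*(-988))/2 = 3/2 + (1/2)*(-671840) = 3/2 - 335920 = -671837/2 ≈ -3.3592e+5)
O(B) = 1 (O(B) = B/B = 1)
(O(24) + H) - g = (1 - 671837/2) - 1*(-3630) = -671835/2 + 3630 = -664575/2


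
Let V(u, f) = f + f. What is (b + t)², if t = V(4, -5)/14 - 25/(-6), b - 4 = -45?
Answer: 2486929/1764 ≈ 1409.8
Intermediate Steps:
V(u, f) = 2*f
b = -41 (b = 4 - 45 = -41)
t = 145/42 (t = (2*(-5))/14 - 25/(-6) = -10*1/14 - 25*(-⅙) = -5/7 + 25/6 = 145/42 ≈ 3.4524)
(b + t)² = (-41 + 145/42)² = (-1577/42)² = 2486929/1764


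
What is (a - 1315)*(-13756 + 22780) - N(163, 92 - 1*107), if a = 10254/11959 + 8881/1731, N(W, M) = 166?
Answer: -81511615367594/6900343 ≈ -1.1813e+7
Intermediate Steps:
a = 123957553/20701029 (a = 10254*(1/11959) + 8881*(1/1731) = 10254/11959 + 8881/1731 = 123957553/20701029 ≈ 5.9880)
(a - 1315)*(-13756 + 22780) - N(163, 92 - 1*107) = (123957553/20701029 - 1315)*(-13756 + 22780) - 1*166 = -27097895582/20701029*9024 - 166 = -81510469910656/6900343 - 166 = -81511615367594/6900343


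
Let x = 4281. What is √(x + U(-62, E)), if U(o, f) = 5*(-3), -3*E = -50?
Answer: 3*√474 ≈ 65.315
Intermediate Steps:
E = 50/3 (E = -⅓*(-50) = 50/3 ≈ 16.667)
U(o, f) = -15
√(x + U(-62, E)) = √(4281 - 15) = √4266 = 3*√474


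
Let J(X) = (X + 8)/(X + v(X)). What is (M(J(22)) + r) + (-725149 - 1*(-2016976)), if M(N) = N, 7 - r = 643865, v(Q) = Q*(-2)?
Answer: 7127644/11 ≈ 6.4797e+5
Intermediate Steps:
v(Q) = -2*Q
r = -643858 (r = 7 - 1*643865 = 7 - 643865 = -643858)
J(X) = -(8 + X)/X (J(X) = (X + 8)/(X - 2*X) = (8 + X)/((-X)) = (8 + X)*(-1/X) = -(8 + X)/X)
(M(J(22)) + r) + (-725149 - 1*(-2016976)) = ((-8 - 1*22)/22 - 643858) + (-725149 - 1*(-2016976)) = ((-8 - 22)/22 - 643858) + (-725149 + 2016976) = ((1/22)*(-30) - 643858) + 1291827 = (-15/11 - 643858) + 1291827 = -7082453/11 + 1291827 = 7127644/11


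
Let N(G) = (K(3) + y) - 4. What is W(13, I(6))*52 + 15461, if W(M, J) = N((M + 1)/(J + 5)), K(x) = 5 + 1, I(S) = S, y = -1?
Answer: 15513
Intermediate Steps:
K(x) = 6
N(G) = 1 (N(G) = (6 - 1) - 4 = 5 - 4 = 1)
W(M, J) = 1
W(13, I(6))*52 + 15461 = 1*52 + 15461 = 52 + 15461 = 15513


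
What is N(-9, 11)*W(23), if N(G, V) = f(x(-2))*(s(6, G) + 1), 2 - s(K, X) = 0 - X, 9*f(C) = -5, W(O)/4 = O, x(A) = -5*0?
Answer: 920/3 ≈ 306.67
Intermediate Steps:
x(A) = 0
W(O) = 4*O
f(C) = -5/9 (f(C) = (⅑)*(-5) = -5/9)
s(K, X) = 2 + X (s(K, X) = 2 - (0 - X) = 2 - (-1)*X = 2 + X)
N(G, V) = -5/3 - 5*G/9 (N(G, V) = -5*((2 + G) + 1)/9 = -5*(3 + G)/9 = -5/3 - 5*G/9)
N(-9, 11)*W(23) = (-5/3 - 5/9*(-9))*(4*23) = (-5/3 + 5)*92 = (10/3)*92 = 920/3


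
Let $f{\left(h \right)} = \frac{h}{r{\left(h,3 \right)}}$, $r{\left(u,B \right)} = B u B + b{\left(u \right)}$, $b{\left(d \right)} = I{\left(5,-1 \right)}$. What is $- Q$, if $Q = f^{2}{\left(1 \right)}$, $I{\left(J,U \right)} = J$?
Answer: $- \frac{1}{196} \approx -0.005102$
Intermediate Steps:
$b{\left(d \right)} = 5$
$r{\left(u,B \right)} = 5 + u B^{2}$ ($r{\left(u,B \right)} = B u B + 5 = u B^{2} + 5 = 5 + u B^{2}$)
$f{\left(h \right)} = \frac{h}{5 + 9 h}$ ($f{\left(h \right)} = \frac{h}{5 + h 3^{2}} = \frac{h}{5 + h 9} = \frac{h}{5 + 9 h}$)
$Q = \frac{1}{196}$ ($Q = \left(1 \frac{1}{5 + 9 \cdot 1}\right)^{2} = \left(1 \frac{1}{5 + 9}\right)^{2} = \left(1 \cdot \frac{1}{14}\right)^{2} = \left(\frac{1}{14}\right)^{2} = \frac{1}{196} \approx 0.005102$)
$- Q = \left(-1\right) \frac{1}{196} = - \frac{1}{196}$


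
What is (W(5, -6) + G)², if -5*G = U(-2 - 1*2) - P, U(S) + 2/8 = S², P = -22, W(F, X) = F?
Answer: 2601/400 ≈ 6.5025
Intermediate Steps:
U(S) = -¼ + S²
G = -151/20 (G = -((-¼ + (-2 - 1*2)²) - 1*(-22))/5 = -((-¼ + (-2 - 2)²) + 22)/5 = -((-¼ + (-4)²) + 22)/5 = -((-¼ + 16) + 22)/5 = -(63/4 + 22)/5 = -⅕*151/4 = -151/20 ≈ -7.5500)
(W(5, -6) + G)² = (5 - 151/20)² = (-51/20)² = 2601/400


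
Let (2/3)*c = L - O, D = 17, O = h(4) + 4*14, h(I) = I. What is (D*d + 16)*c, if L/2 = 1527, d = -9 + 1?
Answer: -538920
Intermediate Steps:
O = 60 (O = 4 + 4*14 = 4 + 56 = 60)
d = -8
L = 3054 (L = 2*1527 = 3054)
c = 4491 (c = 3*(3054 - 1*60)/2 = 3*(3054 - 60)/2 = (3/2)*2994 = 4491)
(D*d + 16)*c = (17*(-8) + 16)*4491 = (-136 + 16)*4491 = -120*4491 = -538920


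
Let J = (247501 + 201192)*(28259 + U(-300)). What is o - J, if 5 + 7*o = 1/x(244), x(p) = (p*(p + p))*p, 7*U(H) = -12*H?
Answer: -2625646572814967551/203374976 ≈ -1.2910e+10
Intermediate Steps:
U(H) = -12*H/7 (U(H) = (-12*H)/7 = -12*H/7)
x(p) = 2*p³ (x(p) = (p*(2*p))*p = (2*p²)*p = 2*p³)
o = -145267839/203374976 (o = -5/7 + 1/(7*((2*244³))) = -5/7 + 1/(7*((2*14526784))) = -5/7 + (⅐)/29053568 = -5/7 + (⅐)*(1/29053568) = -5/7 + 1/203374976 = -145267839/203374976 ≈ -0.71429)
J = 12910371887 (J = (247501 + 201192)*(28259 - 12/7*(-300)) = 448693*(28259 + 3600/7) = 448693*(201413/7) = 12910371887)
o - J = -145267839/203374976 - 1*12910371887 = -145267839/203374976 - 12910371887 = -2625646572814967551/203374976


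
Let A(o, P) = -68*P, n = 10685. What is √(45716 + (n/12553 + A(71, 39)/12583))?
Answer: √1140611533821634711717/157954399 ≈ 213.81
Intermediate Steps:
√(45716 + (n/12553 + A(71, 39)/12583)) = √(45716 + (10685/12553 - 68*39/12583)) = √(45716 + (10685*(1/12553) - 2652*1/12583)) = √(45716 + (10685/12553 - 2652/12583)) = √(45716 + 101158799/157954399) = √(7221144463483/157954399) = √1140611533821634711717/157954399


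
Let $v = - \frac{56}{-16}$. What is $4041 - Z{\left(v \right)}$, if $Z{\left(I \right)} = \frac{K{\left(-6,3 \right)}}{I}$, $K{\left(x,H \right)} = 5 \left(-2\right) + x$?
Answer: $\frac{28319}{7} \approx 4045.6$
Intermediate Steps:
$K{\left(x,H \right)} = -10 + x$
$v = \frac{7}{2}$ ($v = \left(-56\right) \left(- \frac{1}{16}\right) = \frac{7}{2} \approx 3.5$)
$Z{\left(I \right)} = - \frac{16}{I}$ ($Z{\left(I \right)} = \frac{-10 - 6}{I} = - \frac{16}{I}$)
$4041 - Z{\left(v \right)} = 4041 - - \frac{16}{\frac{7}{2}} = 4041 - \left(-16\right) \frac{2}{7} = 4041 - - \frac{32}{7} = 4041 + \frac{32}{7} = \frac{28319}{7}$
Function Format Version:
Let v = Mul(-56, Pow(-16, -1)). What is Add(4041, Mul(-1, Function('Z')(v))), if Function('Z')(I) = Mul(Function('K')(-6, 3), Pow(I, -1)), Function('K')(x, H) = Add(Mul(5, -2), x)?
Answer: Rational(28319, 7) ≈ 4045.6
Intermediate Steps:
Function('K')(x, H) = Add(-10, x)
v = Rational(7, 2) (v = Mul(-56, Rational(-1, 16)) = Rational(7, 2) ≈ 3.5000)
Function('Z')(I) = Mul(-16, Pow(I, -1)) (Function('Z')(I) = Mul(Add(-10, -6), Pow(I, -1)) = Mul(-16, Pow(I, -1)))
Add(4041, Mul(-1, Function('Z')(v))) = Add(4041, Mul(-1, Mul(-16, Pow(Rational(7, 2), -1)))) = Add(4041, Mul(-1, Mul(-16, Rational(2, 7)))) = Add(4041, Mul(-1, Rational(-32, 7))) = Add(4041, Rational(32, 7)) = Rational(28319, 7)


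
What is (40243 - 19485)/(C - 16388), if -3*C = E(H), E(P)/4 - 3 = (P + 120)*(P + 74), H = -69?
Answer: -10379/8366 ≈ -1.2406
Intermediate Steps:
E(P) = 12 + 4*(74 + P)*(120 + P) (E(P) = 12 + 4*((P + 120)*(P + 74)) = 12 + 4*((120 + P)*(74 + P)) = 12 + 4*((74 + P)*(120 + P)) = 12 + 4*(74 + P)*(120 + P))
C = -344 (C = -(35532 + 4*(-69)² + 776*(-69))/3 = -(35532 + 4*4761 - 53544)/3 = -(35532 + 19044 - 53544)/3 = -⅓*1032 = -344)
(40243 - 19485)/(C - 16388) = (40243 - 19485)/(-344 - 16388) = 20758/(-16732) = 20758*(-1/16732) = -10379/8366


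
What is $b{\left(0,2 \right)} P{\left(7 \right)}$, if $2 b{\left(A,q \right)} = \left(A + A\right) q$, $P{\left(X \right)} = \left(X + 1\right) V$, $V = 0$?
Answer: $0$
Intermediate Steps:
$P{\left(X \right)} = 0$ ($P{\left(X \right)} = \left(X + 1\right) 0 = \left(1 + X\right) 0 = 0$)
$b{\left(A,q \right)} = A q$ ($b{\left(A,q \right)} = \frac{\left(A + A\right) q}{2} = \frac{2 A q}{2} = A q$)
$b{\left(0,2 \right)} P{\left(7 \right)} = 0 \cdot 2 \cdot 0 = 0 \cdot 0 = 0$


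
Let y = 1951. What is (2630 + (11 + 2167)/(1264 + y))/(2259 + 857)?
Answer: 2114407/2504485 ≈ 0.84425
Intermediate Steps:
(2630 + (11 + 2167)/(1264 + y))/(2259 + 857) = (2630 + (11 + 2167)/(1264 + 1951))/(2259 + 857) = (2630 + 2178/3215)/3116 = (2630 + 2178*(1/3215))*(1/3116) = (2630 + 2178/3215)*(1/3116) = (8457628/3215)*(1/3116) = 2114407/2504485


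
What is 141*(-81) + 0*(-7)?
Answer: -11421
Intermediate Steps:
141*(-81) + 0*(-7) = -11421 + 0 = -11421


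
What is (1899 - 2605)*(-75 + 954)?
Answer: -620574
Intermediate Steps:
(1899 - 2605)*(-75 + 954) = -706*879 = -620574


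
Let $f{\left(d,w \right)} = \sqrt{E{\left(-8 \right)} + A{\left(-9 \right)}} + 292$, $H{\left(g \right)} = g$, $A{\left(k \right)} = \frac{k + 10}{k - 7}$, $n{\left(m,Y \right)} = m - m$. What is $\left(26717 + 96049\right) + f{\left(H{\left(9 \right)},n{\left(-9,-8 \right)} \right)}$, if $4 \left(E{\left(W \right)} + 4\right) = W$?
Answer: $123058 + \frac{i \sqrt{97}}{4} \approx 1.2306 \cdot 10^{5} + 2.4622 i$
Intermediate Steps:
$n{\left(m,Y \right)} = 0$
$E{\left(W \right)} = -4 + \frac{W}{4}$
$A{\left(k \right)} = \frac{10 + k}{-7 + k}$
$f{\left(d,w \right)} = 292 + \frac{i \sqrt{97}}{4}$ ($f{\left(d,w \right)} = \sqrt{\left(-4 + \frac{1}{4} \left(-8\right)\right) + \frac{10 - 9}{-7 - 9}} + 292 = \sqrt{\left(-4 - 2\right) + \frac{1}{-16} \cdot 1} + 292 = \sqrt{-6 - \frac{1}{16}} + 292 = \sqrt{- \frac{97}{16}} + 292 = \frac{i \sqrt{97}}{4} + 292 = 292 + \frac{i \sqrt{97}}{4}$)
$\left(26717 + 96049\right) + f{\left(H{\left(9 \right)},n{\left(-9,-8 \right)} \right)} = \left(26717 + 96049\right) + \left(292 + \frac{i \sqrt{97}}{4}\right) = 122766 + \left(292 + \frac{i \sqrt{97}}{4}\right) = 123058 + \frac{i \sqrt{97}}{4}$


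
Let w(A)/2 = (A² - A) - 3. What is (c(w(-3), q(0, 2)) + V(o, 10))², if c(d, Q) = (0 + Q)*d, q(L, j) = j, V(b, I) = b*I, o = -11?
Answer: 5476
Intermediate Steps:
V(b, I) = I*b
w(A) = -6 - 2*A + 2*A² (w(A) = 2*((A² - A) - 3) = 2*(-3 + A² - A) = -6 - 2*A + 2*A²)
c(d, Q) = Q*d
(c(w(-3), q(0, 2)) + V(o, 10))² = (2*(-6 - 2*(-3) + 2*(-3)²) + 10*(-11))² = (2*(-6 + 6 + 2*9) - 110)² = (2*(-6 + 6 + 18) - 110)² = (2*18 - 110)² = (36 - 110)² = (-74)² = 5476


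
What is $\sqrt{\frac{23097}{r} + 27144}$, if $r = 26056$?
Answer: $\frac{\sqrt{4607268566754}}{13028} \approx 164.76$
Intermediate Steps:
$\sqrt{\frac{23097}{r} + 27144} = \sqrt{\frac{23097}{26056} + 27144} = \sqrt{\frac{707287161}{26056}} = \frac{\sqrt{4607268566754}}{13028}$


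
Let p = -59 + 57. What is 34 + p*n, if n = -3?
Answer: 40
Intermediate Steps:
p = -2
34 + p*n = 34 - 2*(-3) = 34 + 6 = 40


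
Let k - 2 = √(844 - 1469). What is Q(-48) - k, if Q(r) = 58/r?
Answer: -77/24 - 25*I ≈ -3.2083 - 25.0*I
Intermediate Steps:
k = 2 + 25*I (k = 2 + √(844 - 1469) = 2 + √(-625) = 2 + 25*I ≈ 2.0 + 25.0*I)
Q(-48) - k = 58/(-48) - (2 + 25*I) = 58*(-1/48) + (-2 - 25*I) = -29/24 + (-2 - 25*I) = -77/24 - 25*I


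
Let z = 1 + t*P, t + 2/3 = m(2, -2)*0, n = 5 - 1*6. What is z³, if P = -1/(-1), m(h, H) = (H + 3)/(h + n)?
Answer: 1/27 ≈ 0.037037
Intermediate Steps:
n = -1 (n = 5 - 6 = -1)
m(h, H) = (3 + H)/(-1 + h) (m(h, H) = (H + 3)/(h - 1) = (3 + H)/(-1 + h))
P = 1 (P = -1*(-1) = 1)
t = -⅔ (t = -⅔ + ((3 - 2)/(-1 + 2))*0 = -⅔ + (1/1)*0 = -⅔ + (1*1)*0 = -⅔ + 1*0 = -⅔ + 0 = -⅔ ≈ -0.66667)
z = ⅓ (z = 1 - ⅔*1 = 1 - ⅔ = ⅓ ≈ 0.33333)
z³ = (⅓)³ = 1/27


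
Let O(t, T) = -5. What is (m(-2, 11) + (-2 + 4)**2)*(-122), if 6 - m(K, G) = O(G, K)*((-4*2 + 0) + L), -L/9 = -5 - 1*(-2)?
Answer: -12810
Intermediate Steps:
L = 27 (L = -9*(-5 - 1*(-2)) = -9*(-5 + 2) = -9*(-3) = 27)
m(K, G) = 101 (m(K, G) = 6 - (-5)*((-4*2 + 0) + 27) = 6 - (-5)*((-8 + 0) + 27) = 6 - (-5)*(-8 + 27) = 6 - (-5)*19 = 6 - 1*(-95) = 6 + 95 = 101)
(m(-2, 11) + (-2 + 4)**2)*(-122) = (101 + (-2 + 4)**2)*(-122) = (101 + 2**2)*(-122) = (101 + 4)*(-122) = 105*(-122) = -12810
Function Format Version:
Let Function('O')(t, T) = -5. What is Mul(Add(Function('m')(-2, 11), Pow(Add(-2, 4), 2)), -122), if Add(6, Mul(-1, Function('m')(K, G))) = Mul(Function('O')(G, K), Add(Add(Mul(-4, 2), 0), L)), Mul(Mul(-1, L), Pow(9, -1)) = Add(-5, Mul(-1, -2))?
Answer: -12810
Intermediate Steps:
L = 27 (L = Mul(-9, Add(-5, Mul(-1, -2))) = Mul(-9, Add(-5, 2)) = Mul(-9, -3) = 27)
Function('m')(K, G) = 101 (Function('m')(K, G) = Add(6, Mul(-1, Mul(-5, Add(Add(Mul(-4, 2), 0), 27)))) = Add(6, Mul(-1, Mul(-5, Add(Add(-8, 0), 27)))) = Add(6, Mul(-1, Mul(-5, Add(-8, 27)))) = Add(6, Mul(-1, Mul(-5, 19))) = Add(6, Mul(-1, -95)) = Add(6, 95) = 101)
Mul(Add(Function('m')(-2, 11), Pow(Add(-2, 4), 2)), -122) = Mul(Add(101, Pow(Add(-2, 4), 2)), -122) = Mul(Add(101, Pow(2, 2)), -122) = Mul(Add(101, 4), -122) = Mul(105, -122) = -12810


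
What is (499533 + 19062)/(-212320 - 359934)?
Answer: -518595/572254 ≈ -0.90623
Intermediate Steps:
(499533 + 19062)/(-212320 - 359934) = 518595/(-572254) = 518595*(-1/572254) = -518595/572254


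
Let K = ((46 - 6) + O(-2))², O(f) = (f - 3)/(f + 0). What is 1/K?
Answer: 4/7225 ≈ 0.00055363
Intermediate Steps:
O(f) = (-3 + f)/f
K = 7225/4 (K = ((46 - 6) + (-3 - 2)/(-2))² = (40 - ½*(-5))² = (40 + 5/2)² = (85/2)² = 7225/4 ≈ 1806.3)
1/K = 1/(7225/4) = 4/7225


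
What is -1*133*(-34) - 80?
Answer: 4442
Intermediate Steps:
-1*133*(-34) - 80 = -133*(-34) - 80 = 4522 - 80 = 4442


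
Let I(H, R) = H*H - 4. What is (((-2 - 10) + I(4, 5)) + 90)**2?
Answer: 8100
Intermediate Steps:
I(H, R) = -4 + H**2 (I(H, R) = H**2 - 4 = -4 + H**2)
(((-2 - 10) + I(4, 5)) + 90)**2 = (((-2 - 10) + (-4 + 4**2)) + 90)**2 = ((-12 + (-4 + 16)) + 90)**2 = ((-12 + 12) + 90)**2 = (0 + 90)**2 = 90**2 = 8100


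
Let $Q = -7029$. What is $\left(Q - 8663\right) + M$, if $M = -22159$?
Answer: $-37851$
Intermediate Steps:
$\left(Q - 8663\right) + M = \left(-7029 - 8663\right) - 22159 = -15692 - 22159 = -37851$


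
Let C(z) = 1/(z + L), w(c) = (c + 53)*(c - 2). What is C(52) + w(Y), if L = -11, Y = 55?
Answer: 234685/41 ≈ 5724.0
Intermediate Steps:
w(c) = (-2 + c)*(53 + c) (w(c) = (53 + c)*(-2 + c) = (-2 + c)*(53 + c))
C(z) = 1/(-11 + z) (C(z) = 1/(z - 11) = 1/(-11 + z))
C(52) + w(Y) = 1/(-11 + 52) + (-106 + 55**2 + 51*55) = 1/41 + (-106 + 3025 + 2805) = 1/41 + 5724 = 234685/41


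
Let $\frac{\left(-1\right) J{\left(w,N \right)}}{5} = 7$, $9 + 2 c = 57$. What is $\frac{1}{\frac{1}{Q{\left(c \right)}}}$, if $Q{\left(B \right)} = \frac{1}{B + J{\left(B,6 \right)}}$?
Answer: $- \frac{1}{11} \approx -0.090909$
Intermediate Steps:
$c = 24$ ($c = - \frac{9}{2} + \frac{1}{2} \cdot 57 = - \frac{9}{2} + \frac{57}{2} = 24$)
$J{\left(w,N \right)} = -35$ ($J{\left(w,N \right)} = \left(-5\right) 7 = -35$)
$Q{\left(B \right)} = \frac{1}{-35 + B}$ ($Q{\left(B \right)} = \frac{1}{B - 35} = \frac{1}{-35 + B}$)
$\frac{1}{\frac{1}{Q{\left(c \right)}}} = \frac{1}{\frac{1}{\frac{1}{-35 + 24}}} = \frac{1}{\frac{1}{\frac{1}{-11}}} = \frac{1}{\frac{1}{- \frac{1}{11}}} = \frac{1}{-11} = - \frac{1}{11}$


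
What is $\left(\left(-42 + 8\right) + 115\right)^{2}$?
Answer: $6561$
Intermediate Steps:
$\left(\left(-42 + 8\right) + 115\right)^{2} = \left(-34 + 115\right)^{2} = 81^{2} = 6561$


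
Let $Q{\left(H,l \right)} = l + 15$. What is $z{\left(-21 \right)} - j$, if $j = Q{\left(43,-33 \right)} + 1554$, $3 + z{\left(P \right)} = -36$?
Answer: $-1575$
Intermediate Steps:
$Q{\left(H,l \right)} = 15 + l$
$z{\left(P \right)} = -39$ ($z{\left(P \right)} = -3 - 36 = -39$)
$j = 1536$ ($j = \left(15 - 33\right) + 1554 = -18 + 1554 = 1536$)
$z{\left(-21 \right)} - j = -39 - 1536 = -1575$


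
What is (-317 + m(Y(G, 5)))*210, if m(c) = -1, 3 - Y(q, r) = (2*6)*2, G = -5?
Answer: -66780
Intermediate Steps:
Y(q, r) = -21 (Y(q, r) = 3 - 2*6*2 = 3 - 12*2 = 3 - 1*24 = 3 - 24 = -21)
(-317 + m(Y(G, 5)))*210 = (-317 - 1)*210 = -318*210 = -66780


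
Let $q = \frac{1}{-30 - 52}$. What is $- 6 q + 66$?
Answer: $\frac{2709}{41} \approx 66.073$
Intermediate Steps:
$q = - \frac{1}{82}$ ($q = \frac{1}{-82} = - \frac{1}{82} \approx -0.012195$)
$- 6 q + 66 = \left(-6\right) \left(- \frac{1}{82}\right) + 66 = \frac{3}{41} + 66 = \frac{2709}{41}$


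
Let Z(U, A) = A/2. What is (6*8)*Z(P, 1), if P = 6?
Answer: 24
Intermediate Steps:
Z(U, A) = A/2 (Z(U, A) = A*(1/2) = A/2)
(6*8)*Z(P, 1) = (6*8)*((1/2)*1) = 48*(1/2) = 24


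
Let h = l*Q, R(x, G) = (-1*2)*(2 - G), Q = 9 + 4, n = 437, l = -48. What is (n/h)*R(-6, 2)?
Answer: 0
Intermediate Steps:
Q = 13
R(x, G) = -4 + 2*G (R(x, G) = -2*(2 - G) = -4 + 2*G)
h = -624 (h = -48*13 = -624)
(n/h)*R(-6, 2) = (437/(-624))*(-4 + 2*2) = (437*(-1/624))*(-4 + 4) = -437/624*0 = 0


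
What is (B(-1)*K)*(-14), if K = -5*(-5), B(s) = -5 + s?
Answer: 2100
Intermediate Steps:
K = 25
(B(-1)*K)*(-14) = ((-5 - 1)*25)*(-14) = -6*25*(-14) = -150*(-14) = 2100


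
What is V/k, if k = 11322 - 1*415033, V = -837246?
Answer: 837246/403711 ≈ 2.0739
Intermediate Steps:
k = -403711 (k = 11322 - 415033 = -403711)
V/k = -837246/(-403711) = -837246*(-1/403711) = 837246/403711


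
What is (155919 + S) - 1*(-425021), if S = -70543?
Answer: 510397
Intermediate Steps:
(155919 + S) - 1*(-425021) = (155919 - 70543) - 1*(-425021) = 85376 + 425021 = 510397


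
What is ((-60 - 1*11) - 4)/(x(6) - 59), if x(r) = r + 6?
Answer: 75/47 ≈ 1.5957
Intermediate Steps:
x(r) = 6 + r
((-60 - 1*11) - 4)/(x(6) - 59) = ((-60 - 1*11) - 4)/((6 + 6) - 59) = ((-60 - 11) - 4)/(12 - 59) = (-71 - 4)/(-47) = -1/47*(-75) = 75/47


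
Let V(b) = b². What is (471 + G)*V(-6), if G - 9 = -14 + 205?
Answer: 24156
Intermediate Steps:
G = 200 (G = 9 + (-14 + 205) = 9 + 191 = 200)
(471 + G)*V(-6) = (471 + 200)*(-6)² = 671*36 = 24156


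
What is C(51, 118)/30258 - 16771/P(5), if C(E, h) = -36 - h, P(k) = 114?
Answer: -84579079/574902 ≈ -147.12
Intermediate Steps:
C(51, 118)/30258 - 16771/P(5) = (-36 - 1*118)/30258 - 16771/114 = (-36 - 118)*(1/30258) - 16771*1/114 = -154*1/30258 - 16771/114 = -77/15129 - 16771/114 = -84579079/574902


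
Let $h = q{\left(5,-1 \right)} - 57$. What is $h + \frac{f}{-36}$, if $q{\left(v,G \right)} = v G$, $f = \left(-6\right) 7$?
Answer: $- \frac{365}{6} \approx -60.833$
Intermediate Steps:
$f = -42$
$q{\left(v,G \right)} = G v$
$h = -62$ ($h = \left(-1\right) 5 - 57 = -5 - 57 = -62$)
$h + \frac{f}{-36} = -62 + \frac{1}{-36} \left(-42\right) = -62 - - \frac{7}{6} = -62 + \frac{7}{6} = - \frac{365}{6}$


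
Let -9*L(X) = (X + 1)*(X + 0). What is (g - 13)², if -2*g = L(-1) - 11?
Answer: 225/4 ≈ 56.250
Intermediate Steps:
L(X) = -X*(1 + X)/9 (L(X) = -(X + 1)*(X + 0)/9 = -(1 + X)*X/9 = -X*(1 + X)/9)
g = 11/2 (g = -(-⅑*(-1)*(1 - 1) - 11)/2 = -(-⅑*(-1)*0 - 11)/2 = -(0 - 11)/2 = -½*(-11) = 11/2 ≈ 5.5000)
(g - 13)² = (11/2 - 13)² = (-15/2)² = 225/4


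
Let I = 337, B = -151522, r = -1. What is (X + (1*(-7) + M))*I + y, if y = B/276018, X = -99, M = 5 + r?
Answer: -4743997127/138009 ≈ -34375.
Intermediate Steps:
M = 4 (M = 5 - 1 = 4)
y = -75761/138009 (y = -151522/276018 = -151522*1/276018 = -75761/138009 ≈ -0.54896)
(X + (1*(-7) + M))*I + y = (-99 + (1*(-7) + 4))*337 - 75761/138009 = (-99 + (-7 + 4))*337 - 75761/138009 = (-99 - 3)*337 - 75761/138009 = -102*337 - 75761/138009 = -34374 - 75761/138009 = -4743997127/138009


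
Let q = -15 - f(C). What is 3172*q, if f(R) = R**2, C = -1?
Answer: -50752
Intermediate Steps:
q = -16 (q = -15 - 1*(-1)**2 = -15 - 1*1 = -15 - 1 = -16)
3172*q = 3172*(-16) = -50752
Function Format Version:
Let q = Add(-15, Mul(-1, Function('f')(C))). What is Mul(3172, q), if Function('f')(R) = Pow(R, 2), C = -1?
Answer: -50752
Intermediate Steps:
q = -16 (q = Add(-15, Mul(-1, Pow(-1, 2))) = Add(-15, Mul(-1, 1)) = Add(-15, -1) = -16)
Mul(3172, q) = Mul(3172, -16) = -50752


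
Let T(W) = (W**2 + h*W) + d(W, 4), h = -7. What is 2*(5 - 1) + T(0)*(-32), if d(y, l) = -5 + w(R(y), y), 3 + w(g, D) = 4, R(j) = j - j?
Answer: 136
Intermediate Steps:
R(j) = 0
w(g, D) = 1 (w(g, D) = -3 + 4 = 1)
d(y, l) = -4 (d(y, l) = -5 + 1 = -4)
T(W) = -4 + W**2 - 7*W (T(W) = (W**2 - 7*W) - 4 = -4 + W**2 - 7*W)
2*(5 - 1) + T(0)*(-32) = 2*(5 - 1) + (-4 + 0**2 - 7*0)*(-32) = 2*4 + (-4 + 0 + 0)*(-32) = 8 - 4*(-32) = 8 + 128 = 136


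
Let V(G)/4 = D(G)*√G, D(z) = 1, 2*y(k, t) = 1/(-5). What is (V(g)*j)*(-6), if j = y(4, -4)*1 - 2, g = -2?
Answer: 252*I*√2/5 ≈ 71.276*I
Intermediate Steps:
y(k, t) = -⅒ (y(k, t) = (½)/(-5) = (½)*(-⅕) = -⅒)
V(G) = 4*√G (V(G) = 4*(1*√G) = 4*√G)
j = -21/10 (j = -⅒*1 - 2 = -⅒ - 2 = -21/10 ≈ -2.1000)
(V(g)*j)*(-6) = ((4*√(-2))*(-21/10))*(-6) = ((4*(I*√2))*(-21/10))*(-6) = ((4*I*√2)*(-21/10))*(-6) = -42*I*√2/5*(-6) = 252*I*√2/5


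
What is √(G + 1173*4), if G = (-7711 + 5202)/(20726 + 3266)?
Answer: √675182594090/11996 ≈ 68.497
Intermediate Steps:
G = -2509/23992 ≈ -0.10458
√(G + 1173*4) = √(-2509/23992 + 1173*4) = √(-2509/23992 + 4692) = √(112567955/23992) = √675182594090/11996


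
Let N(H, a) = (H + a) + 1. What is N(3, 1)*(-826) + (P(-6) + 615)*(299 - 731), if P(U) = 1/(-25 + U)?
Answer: -8363678/31 ≈ -2.6980e+5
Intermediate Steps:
N(H, a) = 1 + H + a
N(3, 1)*(-826) + (P(-6) + 615)*(299 - 731) = (1 + 3 + 1)*(-826) + (1/(-25 - 6) + 615)*(299 - 731) = 5*(-826) + (1/(-31) + 615)*(-432) = -4130 + (-1/31 + 615)*(-432) = -4130 + (19064/31)*(-432) = -4130 - 8235648/31 = -8363678/31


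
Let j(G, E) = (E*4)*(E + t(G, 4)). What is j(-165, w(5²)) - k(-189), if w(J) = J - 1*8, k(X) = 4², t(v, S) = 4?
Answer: 1412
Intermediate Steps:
k(X) = 16
w(J) = -8 + J (w(J) = J - 8 = -8 + J)
j(G, E) = 4*E*(4 + E) (j(G, E) = (E*4)*(E + 4) = (4*E)*(4 + E) = 4*E*(4 + E))
j(-165, w(5²)) - k(-189) = 4*(-8 + 5²)*(4 + (-8 + 5²)) - 1*16 = 4*(-8 + 25)*(4 + (-8 + 25)) - 16 = 4*17*(4 + 17) - 16 = 4*17*21 - 16 = 1428 - 16 = 1412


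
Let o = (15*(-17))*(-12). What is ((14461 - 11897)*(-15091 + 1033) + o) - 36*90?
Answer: -36044892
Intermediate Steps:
o = 3060 (o = -255*(-12) = 3060)
((14461 - 11897)*(-15091 + 1033) + o) - 36*90 = ((14461 - 11897)*(-15091 + 1033) + 3060) - 36*90 = (2564*(-14058) + 3060) - 3240 = (-36044712 + 3060) - 3240 = -36041652 - 3240 = -36044892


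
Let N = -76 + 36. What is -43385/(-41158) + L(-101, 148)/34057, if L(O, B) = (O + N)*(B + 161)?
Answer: -315649957/1401718006 ≈ -0.22519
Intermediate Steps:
N = -40
L(O, B) = (-40 + O)*(161 + B) (L(O, B) = (O - 40)*(B + 161) = (-40 + O)*(161 + B))
-43385/(-41158) + L(-101, 148)/34057 = -43385/(-41158) + (-6440 - 40*148 + 161*(-101) + 148*(-101))/34057 = -43385*(-1/41158) + (-6440 - 5920 - 16261 - 14948)*(1/34057) = 43385/41158 - 43569*1/34057 = 43385/41158 - 43569/34057 = -315649957/1401718006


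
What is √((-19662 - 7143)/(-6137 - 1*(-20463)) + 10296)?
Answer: √2112708097266/14326 ≈ 101.46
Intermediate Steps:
√((-19662 - 7143)/(-6137 - 1*(-20463)) + 10296) = √(-26805/(-6137 + 20463) + 10296) = √(-26805/14326 + 10296) = √(147473691/14326) = √2112708097266/14326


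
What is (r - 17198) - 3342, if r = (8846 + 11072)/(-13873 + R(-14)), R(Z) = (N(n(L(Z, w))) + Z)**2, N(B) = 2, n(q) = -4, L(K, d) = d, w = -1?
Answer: -282013578/13729 ≈ -20541.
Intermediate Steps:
R(Z) = (2 + Z)**2
r = -19918/13729 (r = (8846 + 11072)/(-13873 + (2 - 14)**2) = 19918/(-13873 + (-12)**2) = 19918/(-13873 + 144) = 19918/(-13729) = 19918*(-1/13729) = -19918/13729 ≈ -1.4508)
(r - 17198) - 3342 = (-19918/13729 - 17198) - 3342 = -236131260/13729 - 3342 = -282013578/13729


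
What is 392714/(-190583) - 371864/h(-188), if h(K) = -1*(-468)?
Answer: -17763686716/22298211 ≈ -796.64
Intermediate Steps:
h(K) = 468
392714/(-190583) - 371864/h(-188) = 392714/(-190583) - 371864/468 = 392714*(-1/190583) - 371864*1/468 = -392714/190583 - 92966/117 = -17763686716/22298211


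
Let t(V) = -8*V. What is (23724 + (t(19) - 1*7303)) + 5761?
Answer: 22030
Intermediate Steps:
(23724 + (t(19) - 1*7303)) + 5761 = (23724 + (-8*19 - 1*7303)) + 5761 = (23724 + (-152 - 7303)) + 5761 = (23724 - 7455) + 5761 = 16269 + 5761 = 22030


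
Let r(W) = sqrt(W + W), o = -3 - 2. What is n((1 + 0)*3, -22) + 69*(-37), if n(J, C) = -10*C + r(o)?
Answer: -2333 + I*sqrt(10) ≈ -2333.0 + 3.1623*I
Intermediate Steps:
o = -5
r(W) = sqrt(2)*sqrt(W) (r(W) = sqrt(2*W) = sqrt(2)*sqrt(W))
n(J, C) = -10*C + I*sqrt(10) (n(J, C) = -10*C + sqrt(2)*sqrt(-5) = -10*C + sqrt(2)*(I*sqrt(5)) = -10*C + I*sqrt(10))
n((1 + 0)*3, -22) + 69*(-37) = (-10*(-22) + I*sqrt(10)) + 69*(-37) = (220 + I*sqrt(10)) - 2553 = -2333 + I*sqrt(10)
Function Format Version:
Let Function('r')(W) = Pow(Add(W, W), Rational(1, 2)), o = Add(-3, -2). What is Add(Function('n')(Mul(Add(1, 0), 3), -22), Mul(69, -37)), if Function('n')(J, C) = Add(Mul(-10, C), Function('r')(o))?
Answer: Add(-2333, Mul(I, Pow(10, Rational(1, 2)))) ≈ Add(-2333.0, Mul(3.1623, I))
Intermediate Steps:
o = -5
Function('r')(W) = Mul(Pow(2, Rational(1, 2)), Pow(W, Rational(1, 2))) (Function('r')(W) = Pow(Mul(2, W), Rational(1, 2)) = Mul(Pow(2, Rational(1, 2)), Pow(W, Rational(1, 2))))
Function('n')(J, C) = Add(Mul(-10, C), Mul(I, Pow(10, Rational(1, 2)))) (Function('n')(J, C) = Add(Mul(-10, C), Mul(Pow(2, Rational(1, 2)), Pow(-5, Rational(1, 2)))) = Add(Mul(-10, C), Mul(Pow(2, Rational(1, 2)), Mul(I, Pow(5, Rational(1, 2))))) = Add(Mul(-10, C), Mul(I, Pow(10, Rational(1, 2)))))
Add(Function('n')(Mul(Add(1, 0), 3), -22), Mul(69, -37)) = Add(Add(Mul(-10, -22), Mul(I, Pow(10, Rational(1, 2)))), Mul(69, -37)) = Add(Add(220, Mul(I, Pow(10, Rational(1, 2)))), -2553) = Add(-2333, Mul(I, Pow(10, Rational(1, 2))))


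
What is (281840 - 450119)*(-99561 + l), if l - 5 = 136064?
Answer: -6143529732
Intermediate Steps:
l = 136069 (l = 5 + 136064 = 136069)
(281840 - 450119)*(-99561 + l) = (281840 - 450119)*(-99561 + 136069) = -168279*36508 = -6143529732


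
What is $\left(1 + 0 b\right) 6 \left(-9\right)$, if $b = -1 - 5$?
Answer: $-54$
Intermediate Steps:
$b = -6$
$\left(1 + 0 b\right) 6 \left(-9\right) = \left(1 + 0 \left(-6\right)\right) 6 \left(-9\right) = \left(1 + 0\right) 6 \left(-9\right) = 1 \cdot 6 \left(-9\right) = 6 \left(-9\right) = -54$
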